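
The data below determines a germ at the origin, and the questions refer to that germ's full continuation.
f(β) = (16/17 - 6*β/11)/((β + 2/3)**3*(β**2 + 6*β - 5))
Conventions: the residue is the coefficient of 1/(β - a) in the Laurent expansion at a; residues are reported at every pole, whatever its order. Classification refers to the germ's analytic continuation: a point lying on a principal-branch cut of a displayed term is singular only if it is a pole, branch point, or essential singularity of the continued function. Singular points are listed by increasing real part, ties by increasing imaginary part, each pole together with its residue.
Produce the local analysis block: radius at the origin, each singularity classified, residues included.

Denominator factor (β**2 + 6*β - 5): discriminant 56, real irrational roots -3 + sqrt(14) and -3 - sqrt(14); poles of order 1, moduli -3 + sqrt(14) and 3 + sqrt(14).
Denominator factor (β + 2/3)^3: pole of order 3 at -2/3, modulus 2/3.
The radius of convergence is the smallest modulus among the singular points: 2/3.
The factor β**2 + 6*β - 5 splits as (β - a)(β - a') with a = -3 - sqrt(14), a' = -3 + sqrt(14). At the order-1 pole a set g(β) = (β - a)*f(β) = [(16/17 - 6*β/11)/(β + 2/3)**3] / (β - a').
Simple pole: residue = g(a) at a = -3 - sqrt(14), which is 173340/12195953 - (74709/24391906)*sqrt(14).
At the order-3 pole -2/3 set g(β) = (β - (-2/3))^3*f(β) = (16/17 - 6*β/11)/(β**2 + 6*β - 5).
Order-3 pole: residue = g''(a)/2; g''(-2/3) = -693360/12195953, so the residue is -346680/12195953.
The factor β**2 + 6*β - 5 splits as (β - a)(β - a') with a = -3 + sqrt(14), a' = -3 - sqrt(14). At the order-1 pole a set g(β) = (β - a)*f(β) = [(16/17 - 6*β/11)/(β + 2/3)**3] / (β - a').
Simple pole: residue = g(a) at a = -3 + sqrt(14), which is 173340/12195953 + (74709/24391906)*sqrt(14).
List the singular points by increasing real part (a conjugate pair: the negative imaginary part first).

Radius of convergence at 0: 2/3.
At -3 - sqrt(14): a pole of order 1; residue 173340/12195953 - (74709/24391906)*sqrt(14).
At -2/3: a pole of order 3; residue -346680/12195953.
At -3 + sqrt(14): a pole of order 1; residue 173340/12195953 + (74709/24391906)*sqrt(14).


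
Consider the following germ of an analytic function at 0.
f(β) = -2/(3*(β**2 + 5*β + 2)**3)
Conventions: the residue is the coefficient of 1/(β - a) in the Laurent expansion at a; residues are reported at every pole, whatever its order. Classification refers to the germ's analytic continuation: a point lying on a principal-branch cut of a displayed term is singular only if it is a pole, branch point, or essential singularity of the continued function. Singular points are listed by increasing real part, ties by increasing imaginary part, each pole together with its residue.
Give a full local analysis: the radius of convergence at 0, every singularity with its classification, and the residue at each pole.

Denominator factor (β**2 + 5*β + 2)^3: discriminant 17, real irrational roots -5/2 + (1/2)*sqrt(17) and -5/2 - (1/2)*sqrt(17); poles of order 3, moduli 5/2 - (1/2)*sqrt(17) and 5/2 + (1/2)*sqrt(17).
The radius of convergence is the smallest modulus among the singular points: 5/2 - (1/2)*sqrt(17).
The factor β**2 + 5*β + 2 splits as (β - a)(β - a') with a = -5/2 - (1/2)*sqrt(17), a' = -5/2 + (1/2)*sqrt(17). At the order-3 pole a set g(β) = (β - a)^3*f(β) = [-2/3] / (β - a')^3.
Order-3 pole: residue = g''(a)/2; g''(-5/2 - (1/2)*sqrt(17)) = (8/4913)*sqrt(17), so the residue is (4/4913)*sqrt(17).
The factor β**2 + 5*β + 2 splits as (β - a)(β - a') with a = -5/2 + (1/2)*sqrt(17), a' = -5/2 - (1/2)*sqrt(17). At the order-3 pole a set g(β) = (β - a)^3*f(β) = [-2/3] / (β - a')^3.
Order-3 pole: residue = g''(a)/2; g''(-5/2 + (1/2)*sqrt(17)) = -(8/4913)*sqrt(17), so the residue is -(4/4913)*sqrt(17).
List the singular points by increasing real part (a conjugate pair: the negative imaginary part first).

Radius of convergence at 0: 5/2 - (1/2)*sqrt(17).
At -5/2 - (1/2)*sqrt(17): a pole of order 3; residue (4/4913)*sqrt(17).
At -5/2 + (1/2)*sqrt(17): a pole of order 3; residue -(4/4913)*sqrt(17).


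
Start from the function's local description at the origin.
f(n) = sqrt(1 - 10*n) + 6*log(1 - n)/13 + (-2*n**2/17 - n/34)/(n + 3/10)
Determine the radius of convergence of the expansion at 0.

Denominator factor (n + 3/10): pole of order 1 at -3/10, modulus 3/10.
Branch term (1)*sqrt(1 - n/(1/10)): its argument vanishes at n = 1/10, a square-root branch point, modulus 1/10.
Branch term (6/13)*log(1 - n/(1)): its argument vanishes at n = 1, a logarithmic branch point, modulus 1.
The radius of convergence is the smallest modulus among the singular points: 1/10.

The radius of convergence is 1/10.


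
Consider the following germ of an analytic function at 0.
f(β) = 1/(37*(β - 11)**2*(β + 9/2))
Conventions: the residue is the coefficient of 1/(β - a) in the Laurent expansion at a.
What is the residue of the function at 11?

At the order-2 pole 11 set g(β) = (β - (11))^2*f(β) = 1/(37*(β + 9/2)).
Order-2 pole: residue = g'(a); g'(11) = -4/35557, so the residue is -4/35557.

The residue is -4/35557.


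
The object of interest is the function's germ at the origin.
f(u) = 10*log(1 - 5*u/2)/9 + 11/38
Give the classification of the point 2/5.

The point is a logarithmic branch point.

The term (10/9)*log(1 - u/(2/5)) has argument 1 - 2/5/(2/5) = 0 at 2/5: a logarithmic (infinitely-sheeted) branch point; the remaining terms are analytic or single-valued there.


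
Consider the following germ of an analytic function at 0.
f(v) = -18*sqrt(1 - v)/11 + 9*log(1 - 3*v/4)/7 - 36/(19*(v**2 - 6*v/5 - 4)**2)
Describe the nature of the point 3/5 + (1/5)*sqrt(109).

The denominator factor v**2 - 6*v/5 - 4 vanishes at 3/5 + (1/5)*sqrt(109) and appears to the power 2; the numerator there equals -36/19, nonzero, and no other factor vanishes.
The branch terms are analytic at this point.
Hence a pole whose order is the multiplicity, 2.

The point is a pole of order 2.


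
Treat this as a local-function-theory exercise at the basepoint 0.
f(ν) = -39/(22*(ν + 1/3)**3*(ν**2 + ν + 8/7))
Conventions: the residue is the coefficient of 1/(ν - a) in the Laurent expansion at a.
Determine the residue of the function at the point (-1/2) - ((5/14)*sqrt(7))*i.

The residue is (-7894341/8584928) - ((8616699/42924640)*sqrt(7))*i.

The factor ν**2 + ν + 8/7 splits as (ν - a)(ν - a') with a = (-1/2) - ((5/14)*sqrt(7))*i, a' = (-1/2) + ((5/14)*sqrt(7))*i. At the order-1 pole a set g(ν) = (ν - a)*f(ν) = [-39/(22*(ν + 1/3)**3)] / (ν - a').
Simple pole: residue = g(a) at a = (-1/2) - ((5/14)*sqrt(7))*i, which is (-7894341/8584928) - ((8616699/42924640)*sqrt(7))*i.


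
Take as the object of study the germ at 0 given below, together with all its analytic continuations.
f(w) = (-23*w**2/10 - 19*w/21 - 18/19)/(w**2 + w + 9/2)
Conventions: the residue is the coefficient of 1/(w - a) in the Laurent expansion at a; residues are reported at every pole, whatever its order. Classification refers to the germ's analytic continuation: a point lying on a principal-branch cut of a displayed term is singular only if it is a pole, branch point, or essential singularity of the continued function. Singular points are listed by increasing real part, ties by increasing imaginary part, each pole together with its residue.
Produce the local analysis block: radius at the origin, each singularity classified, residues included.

Radius of convergence at 0: (3/2)*sqrt(2).
At (-1/2) - ((1/2)*sqrt(17))*i: a pole of order 1; residue (293/420) + ((34733/67830)*sqrt(17))*i.
At (-1/2) + ((1/2)*sqrt(17))*i: a pole of order 1; residue (293/420) - ((34733/67830)*sqrt(17))*i.

Denominator factor (w**2 + w + 9/2): discriminant -17, complex-conjugate roots (-1/2) + ((1/2)*sqrt(17))*i and (-1/2) - ((1/2)*sqrt(17))*i; poles of order 1, moduli (3/2)*sqrt(2) and (3/2)*sqrt(2).
The radius of convergence is the smallest modulus among the singular points: (3/2)*sqrt(2).
The factor w**2 + w + 9/2 splits as (w - a)(w - a') with a = (-1/2) - ((1/2)*sqrt(17))*i, a' = (-1/2) + ((1/2)*sqrt(17))*i. At the order-1 pole a set g(w) = (w - a)*f(w) = [-23*w**2/10 - 19*w/21 - 18/19] / (w - a').
Simple pole: residue = g(a) at a = (-1/2) - ((1/2)*sqrt(17))*i, which is (293/420) + ((34733/67830)*sqrt(17))*i.
The factor w**2 + w + 9/2 splits as (w - a)(w - a') with a = (-1/2) + ((1/2)*sqrt(17))*i, a' = (-1/2) - ((1/2)*sqrt(17))*i. At the order-1 pole a set g(w) = (w - a)*f(w) = [-23*w**2/10 - 19*w/21 - 18/19] / (w - a').
Simple pole: residue = g(a) at a = (-1/2) + ((1/2)*sqrt(17))*i, which is (293/420) - ((34733/67830)*sqrt(17))*i.
List the singular points by increasing real part (a conjugate pair: the negative imaginary part first).


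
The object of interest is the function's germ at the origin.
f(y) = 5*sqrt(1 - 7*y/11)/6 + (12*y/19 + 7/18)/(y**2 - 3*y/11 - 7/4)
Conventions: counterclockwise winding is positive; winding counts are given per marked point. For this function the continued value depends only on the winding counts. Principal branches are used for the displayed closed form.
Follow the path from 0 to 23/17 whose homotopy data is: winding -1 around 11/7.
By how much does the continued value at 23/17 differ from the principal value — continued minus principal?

Continued minus principal equals -(5/561)*sqrt(4862).

The rational part is single-valued and drops out of the difference; each branch term changes only by its own monodromy.
(5/6)*sqrt(1 - y/(11/7)): winding -1 is odd, the square root flips sign, contributing -2*(5/6)*sqrt(1 - (23/17)/(11/7)) = -2*(5/6)*sqrt(26/187) = -(5/561)*sqrt(4862).
Summing the contributions at y = 23/17 gives -(5/561)*sqrt(4862).


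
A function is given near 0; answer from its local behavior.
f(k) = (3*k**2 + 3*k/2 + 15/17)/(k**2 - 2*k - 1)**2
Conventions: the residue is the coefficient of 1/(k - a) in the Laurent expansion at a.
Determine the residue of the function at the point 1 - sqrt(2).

The factor k**2 - 2*k - 1 splits as (k - a)(k - a') with a = 1 - sqrt(2), a' = 1 + sqrt(2). At the order-2 pole a set g(k) = (k - a)^2*f(k) = [3*k**2 + 3*k/2 + 15/17] / (k - a')^2.
Order-2 pole: residue = g'(a); g'(1 - sqrt(2)) = -(21/544)*sqrt(2), so the residue is -(21/544)*sqrt(2).

The residue is -(21/544)*sqrt(2).


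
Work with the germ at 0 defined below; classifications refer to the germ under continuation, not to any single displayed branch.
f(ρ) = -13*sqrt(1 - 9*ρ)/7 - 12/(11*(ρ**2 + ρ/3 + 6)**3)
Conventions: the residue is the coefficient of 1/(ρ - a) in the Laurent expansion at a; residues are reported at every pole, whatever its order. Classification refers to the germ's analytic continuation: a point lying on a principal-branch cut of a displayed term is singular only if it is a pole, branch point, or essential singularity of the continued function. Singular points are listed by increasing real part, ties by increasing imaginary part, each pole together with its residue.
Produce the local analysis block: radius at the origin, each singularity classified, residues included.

Denominator factor (ρ**2 + ρ/3 + 6)^3: discriminant -215/9, complex-conjugate roots (-1/6) + ((1/6)*sqrt(215))*i and (-1/6) - ((1/6)*sqrt(215))*i; poles of order 3, moduli sqrt(6) and sqrt(6).
Branch term (-13/7)*sqrt(1 - ρ/(1/9)): its argument vanishes at ρ = 1/9, a square-root branch point, modulus 1/9.
The radius of convergence is the smallest modulus among the singular points: 1/9.
The branch term is analytic at (-1/6) - ((1/6)*sqrt(215))*i and contributes nothing to the residue; only the rational part matters.
The factor ρ**2 + ρ/3 + 6 splits as (ρ - a)(ρ - a') with a = (-1/6) - ((1/6)*sqrt(215))*i, a' = (-1/6) + ((1/6)*sqrt(215))*i. At the order-3 pole a set g(ρ) = (ρ - a)^3*(rational part) = [-12/11] / (ρ - a')^3.
Order-3 pole: residue = g''(a)/2; g''((-1/6) - ((1/6)*sqrt(215))*i) = -((34992/109322125)*sqrt(215))*i, so the residue is -((17496/109322125)*sqrt(215))*i.
The branch term is analytic at (-1/6) + ((1/6)*sqrt(215))*i and contributes nothing to the residue; only the rational part matters.
The factor ρ**2 + ρ/3 + 6 splits as (ρ - a)(ρ - a') with a = (-1/6) + ((1/6)*sqrt(215))*i, a' = (-1/6) - ((1/6)*sqrt(215))*i. At the order-3 pole a set g(ρ) = (ρ - a)^3*(rational part) = [-12/11] / (ρ - a')^3.
Order-3 pole: residue = g''(a)/2; g''((-1/6) + ((1/6)*sqrt(215))*i) = ((34992/109322125)*sqrt(215))*i, so the residue is ((17496/109322125)*sqrt(215))*i.
List the singular points by increasing real part (a conjugate pair: the negative imaginary part first).

Radius of convergence at 0: 1/9.
At (-1/6) - ((1/6)*sqrt(215))*i: a pole of order 3; residue -((17496/109322125)*sqrt(215))*i.
At (-1/6) + ((1/6)*sqrt(215))*i: a pole of order 3; residue ((17496/109322125)*sqrt(215))*i.
At 1/9: an algebraic (square-root) branch point.


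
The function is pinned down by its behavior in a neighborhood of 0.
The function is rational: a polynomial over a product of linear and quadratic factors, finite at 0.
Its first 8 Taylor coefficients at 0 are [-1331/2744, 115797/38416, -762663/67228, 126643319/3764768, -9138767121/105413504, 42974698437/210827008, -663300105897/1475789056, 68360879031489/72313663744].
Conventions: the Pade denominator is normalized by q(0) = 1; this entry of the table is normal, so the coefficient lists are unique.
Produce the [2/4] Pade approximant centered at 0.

Taylor coefficients needed (read off): a_0 = -1331/2744, a_1 = 115797/38416, a_2 = -762663/67228, a_3 = 126643319/3764768, a_4 = -9138767121/105413504, a_5 = 42974698437/210827008, a_6 = -663300105897/1475789056.
Write the denominator as Q(v) = 1 + q1*v + q2*v^2 + q3*v^3 + q4*v^4. Requiring Q*f - P = O(v^7) with deg P <= 2 kills the coefficients of v^3..v^6 in Q*f:
  v^3: a_3 + q1*a_2 + q2*a_1 + q3*a_0 = 0, i.e. 126643319/3764768 + (-762663/67228)*q1 + (115797/38416)*q2 + (-1331/2744)*q3 = 0.
  v^4: a_4 + q1*a_3 + q2*a_2 + q3*a_1 + q4*a_0 = 0, i.e. -9138767121/105413504 + (126643319/3764768)*q1 + (-762663/67228)*q2 + (115797/38416)*q3 + (-1331/2744)*q4 = 0.
  v^5: a_5 + q1*a_4 + q2*a_3 + q3*a_2 + q4*a_1 = 0, i.e. 42974698437/210827008 + (-9138767121/105413504)*q1 + (126643319/3764768)*q2 + (-762663/67228)*q3 + (115797/38416)*q4 = 0.
  v^6: a_6 + q1*a_5 + q2*a_4 + q3*a_3 + q4*a_2 = 0, i.e. -663300105897/1475789056 + (42974698437/210827008)*q1 + (-9138767121/105413504)*q2 + (126643319/3764768)*q3 + (-762663/67228)*q4 = 0.
Solving this linear system: q1 = 35565977/6239982, q2 = 1769938369/145599580, q3 = 23624394613/2038394120, q4 = 2606542213/611518236.
The numerator is Q*f truncated at degree 2: P0 = a_0 = -1331/2744; P1 = a_1 + q1*a_0 = 305279491/1223036472; P2 = a_2 + q1*a_1 + q2*a_0 = -30760741/509598530.

The Pade approximant has numerator coefficients [-1331/2744, 305279491/1223036472, -30760741/509598530]; denominator coefficients [1, 35565977/6239982, 1769938369/145599580, 23624394613/2038394120, 2606542213/611518236].


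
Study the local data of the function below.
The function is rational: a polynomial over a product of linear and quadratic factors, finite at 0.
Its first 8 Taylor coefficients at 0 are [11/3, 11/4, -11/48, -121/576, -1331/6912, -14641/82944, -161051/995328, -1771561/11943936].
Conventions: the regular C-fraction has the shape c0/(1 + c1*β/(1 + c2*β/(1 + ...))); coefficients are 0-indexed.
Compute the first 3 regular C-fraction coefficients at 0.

Taylor coefficients (read off): a_0 = 11/3, a_1 = 11/4, a_2 = -11/48.
c0 = a_0 = 11/3. Peel one level at a time: if S = 1 + c*β/S' with S'(0) = 1, then c is the β-coefficient of S and S' = c*β/(S - 1).
S_1 = c0/f = 1 + (-3/4)*β + (5/8)*β^2 + ...; c1 = -3/4.
S_2 = c1*β/(S_1 - 1) = 1 + (5/6)*β + ...; c2 = 5/6.

The regular C-fraction coefficients are [11/3, -3/4, 5/6].


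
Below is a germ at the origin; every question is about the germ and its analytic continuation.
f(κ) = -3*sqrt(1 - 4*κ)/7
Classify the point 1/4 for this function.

The term (-3/7)*sqrt(1 - κ/(1/4)) has argument 1 - 1/4/(1/4) = 0 at 1/4: a square-root (algebraic, two-sheeted) branch point; the remaining terms are analytic or single-valued there.

The point is an algebraic (square-root) branch point.


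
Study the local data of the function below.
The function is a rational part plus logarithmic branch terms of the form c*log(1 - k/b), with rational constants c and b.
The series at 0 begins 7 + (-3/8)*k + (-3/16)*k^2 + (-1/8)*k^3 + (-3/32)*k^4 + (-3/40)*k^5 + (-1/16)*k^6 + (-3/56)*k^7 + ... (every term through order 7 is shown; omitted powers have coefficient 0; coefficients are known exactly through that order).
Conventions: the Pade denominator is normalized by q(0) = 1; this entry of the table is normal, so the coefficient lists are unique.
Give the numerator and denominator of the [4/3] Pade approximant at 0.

Taylor coefficients needed (read off): a_0 = 7, a_1 = -3/8, a_2 = -3/16, a_3 = -1/8, a_4 = -3/32, a_5 = -3/40, a_6 = -1/16, a_7 = -3/56.
Write the denominator as Q(k) = 1 + q1*k + q2*k^2 + q3*k^3. Requiring Q*f - P = O(k^8) with deg P <= 4 kills the coefficients of k^5..k^7 in Q*f:
  k^5: a_5 + q1*a_4 + q2*a_3 + q3*a_2 = 0, i.e. -3/40 + (-3/32)*q1 + (-1/8)*q2 + (-3/16)*q3 = 0.
  k^6: a_6 + q1*a_5 + q2*a_4 + q3*a_3 = 0, i.e. -1/16 + (-3/40)*q1 + (-3/32)*q2 + (-1/8)*q3 = 0.
  k^7: a_7 + q1*a_6 + q2*a_5 + q3*a_4 = 0, i.e. -3/56 + (-1/16)*q1 + (-3/40)*q2 + (-3/32)*q3 = 0.
Solving this linear system: q1 = -12/7, q2 = 6/7, q3 = -4/35.
The numerator is Q*f truncated at degree 4: P0 = a_0 = 7; P1 = a_1 + q1*a_0 = -99/8; P2 = a_2 + q1*a_1 + q2*a_0 = 723/112; P3 = a_3 + q1*a_2 + q2*a_1 + q3*a_0 = -37/40; P4 = a_4 + q1*a_3 + q2*a_2 + q3*a_1 = 3/1120.

The Pade approximant has numerator coefficients [7, -99/8, 723/112, -37/40, 3/1120]; denominator coefficients [1, -12/7, 6/7, -4/35].


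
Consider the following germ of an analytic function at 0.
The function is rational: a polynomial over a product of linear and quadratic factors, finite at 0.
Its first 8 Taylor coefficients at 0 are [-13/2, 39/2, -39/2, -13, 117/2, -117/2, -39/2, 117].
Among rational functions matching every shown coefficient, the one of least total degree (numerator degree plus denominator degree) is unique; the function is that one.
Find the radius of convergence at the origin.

No rational of total degree below 6 reproduces all 8 coefficients; solving the [0/6] Pade equations on them gives f(φ) = -13/(2*(φ**2 + φ + 1)**3), whose expansion matches every shown term.
Denominator factor (φ**2 + φ + 1)^3: discriminant -3, complex-conjugate roots (-1/2) + ((1/2)*sqrt(3))*i and (-1/2) - ((1/2)*sqrt(3))*i; poles of order 3, moduli 1 and 1.
The radius of convergence is the smallest modulus among the singular points: 1.

The radius of convergence is 1.


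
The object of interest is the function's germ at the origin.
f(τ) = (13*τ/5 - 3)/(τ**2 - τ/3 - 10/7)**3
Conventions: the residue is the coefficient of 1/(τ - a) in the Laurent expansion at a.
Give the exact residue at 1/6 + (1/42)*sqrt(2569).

The factor τ**2 - τ/3 - 10/7 splits as (τ - a)(τ - a') with a = 1/6 + (1/42)*sqrt(2569), a' = 1/6 - (1/42)*sqrt(2569). At the order-3 pole a set g(τ) = (τ - a)^3*f(τ) = [13*τ/5 - 3] / (τ - a')^3.
Order-3 pole: residue = g''(a)/2; g''(1/6 + (1/42)*sqrt(2569)) = -(1833678/247154315)*sqrt(2569), so the residue is -(916839/247154315)*sqrt(2569).

The residue is -(916839/247154315)*sqrt(2569).


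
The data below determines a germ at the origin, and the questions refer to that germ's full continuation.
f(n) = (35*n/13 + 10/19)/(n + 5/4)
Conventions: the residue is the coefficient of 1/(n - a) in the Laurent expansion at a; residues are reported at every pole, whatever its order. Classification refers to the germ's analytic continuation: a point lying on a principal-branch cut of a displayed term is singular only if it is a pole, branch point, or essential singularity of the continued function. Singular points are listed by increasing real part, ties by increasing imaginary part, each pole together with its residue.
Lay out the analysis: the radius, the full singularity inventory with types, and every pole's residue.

Denominator factor (n + 5/4): pole of order 1 at -5/4, modulus 5/4.
The radius of convergence is the smallest modulus among the singular points: 5/4.
At the order-1 pole -5/4 set g(n) = (n - (-5/4))*f(n) = 35*n/13 + 10/19.
Simple pole: residue = g(a) at a = -5/4, which is -2805/988.

Radius of convergence at 0: 5/4.
At -5/4: a pole of order 1; residue -2805/988.


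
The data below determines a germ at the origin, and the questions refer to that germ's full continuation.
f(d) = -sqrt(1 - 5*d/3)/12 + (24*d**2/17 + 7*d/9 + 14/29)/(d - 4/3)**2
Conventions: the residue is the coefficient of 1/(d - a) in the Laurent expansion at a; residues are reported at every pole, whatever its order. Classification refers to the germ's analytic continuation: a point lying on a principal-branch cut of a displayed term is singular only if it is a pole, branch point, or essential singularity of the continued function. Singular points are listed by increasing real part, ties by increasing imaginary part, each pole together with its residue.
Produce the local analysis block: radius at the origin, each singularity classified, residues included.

Denominator factor (d - 4/3)^2: pole of order 2 at 4/3, modulus 4/3.
Branch term (-1/12)*sqrt(1 - d/(3/5)): its argument vanishes at d = 3/5, a square-root branch point, modulus 3/5.
The radius of convergence is the smallest modulus among the singular points: 3/5.
The branch term is analytic at 4/3 and contributes nothing to the residue; only the rational part matters.
At the order-2 pole 4/3 set g(d) = (d - (4/3))^2*(rational part) = 24*d**2/17 + 7*d/9 + 14/29.
Order-2 pole: residue = g'(a); g'(4/3) = 695/153, so the residue is 695/153.
List the singular points by increasing real part (a conjugate pair: the negative imaginary part first).

Radius of convergence at 0: 3/5.
At 3/5: an algebraic (square-root) branch point.
At 4/3: a pole of order 2; residue 695/153.


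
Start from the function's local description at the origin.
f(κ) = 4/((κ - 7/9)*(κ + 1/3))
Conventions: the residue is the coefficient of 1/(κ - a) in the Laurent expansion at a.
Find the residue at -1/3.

At the order-1 pole -1/3 set g(κ) = (κ - (-1/3))*f(κ) = 4/(κ - 7/9).
Simple pole: residue = g(a) at a = -1/3, which is -18/5.

The residue is -18/5.


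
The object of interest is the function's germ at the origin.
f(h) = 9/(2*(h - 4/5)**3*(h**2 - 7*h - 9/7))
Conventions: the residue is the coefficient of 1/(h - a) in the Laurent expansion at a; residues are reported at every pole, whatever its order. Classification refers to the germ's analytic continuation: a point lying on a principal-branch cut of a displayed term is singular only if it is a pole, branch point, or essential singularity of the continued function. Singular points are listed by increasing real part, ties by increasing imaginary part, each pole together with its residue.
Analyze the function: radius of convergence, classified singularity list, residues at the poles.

Denominator factor (h**2 - 7*h - 9/7): discriminant 379/7, real irrational roots 7/2 + (1/14)*sqrt(2653) and 7/2 - (1/14)*sqrt(2653); poles of order 1, moduli 7/2 + (1/14)*sqrt(2653) and -7/2 + (1/14)*sqrt(2653).
Denominator factor (h - 4/5)^3: pole of order 3 at 4/5, modulus 4/5.
The radius of convergence is the smallest modulus among the singular points: -7/2 + (1/14)*sqrt(2653).
The factor h**2 - 7*h - 9/7 splits as (h - a)(h - a') with a = 7/2 - (1/14)*sqrt(2653), a' = 7/2 + (1/14)*sqrt(2653). At the order-1 pole a set g(h) = (h - a)*f(h) = [9/(2*(h - 4/5)**3)] / (h - a').
Simple pole: residue = g(a) at a = 7/2 - (1/14)*sqrt(2653), which is 426943125/1305751357 + (6237779625/989759528606)*sqrt(2653).
At the order-3 pole 4/5 set g(h) = (h - (4/5))^3*f(h) = 9/(2*(h**2 - 7*h - 9/7)).
Order-3 pole: residue = g''(a)/2; g''(4/5) = -1707772500/1305751357, so the residue is -853886250/1305751357.
The factor h**2 - 7*h - 9/7 splits as (h - a)(h - a') with a = 7/2 + (1/14)*sqrt(2653), a' = 7/2 - (1/14)*sqrt(2653). At the order-1 pole a set g(h) = (h - a)*f(h) = [9/(2*(h - 4/5)**3)] / (h - a').
Simple pole: residue = g(a) at a = 7/2 + (1/14)*sqrt(2653), which is 426943125/1305751357 - (6237779625/989759528606)*sqrt(2653).
List the singular points by increasing real part (a conjugate pair: the negative imaginary part first).

Radius of convergence at 0: -7/2 + (1/14)*sqrt(2653).
At 7/2 - (1/14)*sqrt(2653): a pole of order 1; residue 426943125/1305751357 + (6237779625/989759528606)*sqrt(2653).
At 4/5: a pole of order 3; residue -853886250/1305751357.
At 7/2 + (1/14)*sqrt(2653): a pole of order 1; residue 426943125/1305751357 - (6237779625/989759528606)*sqrt(2653).


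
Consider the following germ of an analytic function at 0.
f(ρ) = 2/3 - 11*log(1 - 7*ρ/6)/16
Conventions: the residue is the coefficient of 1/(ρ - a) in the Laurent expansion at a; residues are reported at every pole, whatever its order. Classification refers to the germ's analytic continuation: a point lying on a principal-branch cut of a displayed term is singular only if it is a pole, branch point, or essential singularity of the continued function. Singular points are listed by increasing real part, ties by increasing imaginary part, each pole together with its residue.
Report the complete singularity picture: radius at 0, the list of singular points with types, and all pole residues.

Radius of convergence at 0: 6/7.
At 6/7: a logarithmic branch point.

Branch term (-11/16)*log(1 - ρ/(6/7)): its argument vanishes at ρ = 6/7, a logarithmic branch point, modulus 6/7.
The radius of convergence is the smallest modulus among the singular points: 6/7.


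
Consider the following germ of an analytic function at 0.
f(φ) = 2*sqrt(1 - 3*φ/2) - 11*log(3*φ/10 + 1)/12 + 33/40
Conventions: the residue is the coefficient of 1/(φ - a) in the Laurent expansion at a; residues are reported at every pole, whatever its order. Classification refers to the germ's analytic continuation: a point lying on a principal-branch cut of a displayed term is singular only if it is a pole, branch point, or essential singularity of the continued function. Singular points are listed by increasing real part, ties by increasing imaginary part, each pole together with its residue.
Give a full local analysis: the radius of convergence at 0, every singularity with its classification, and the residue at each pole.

Radius of convergence at 0: 2/3.
At -10/3: a logarithmic branch point.
At 2/3: an algebraic (square-root) branch point.

Branch term (-11/12)*log(1 - φ/(-10/3)): its argument vanishes at φ = -10/3, a logarithmic branch point, modulus 10/3.
Branch term (2)*sqrt(1 - φ/(2/3)): its argument vanishes at φ = 2/3, a square-root branch point, modulus 2/3.
The radius of convergence is the smallest modulus among the singular points: 2/3.
List the singular points by increasing real part (a conjugate pair: the negative imaginary part first).


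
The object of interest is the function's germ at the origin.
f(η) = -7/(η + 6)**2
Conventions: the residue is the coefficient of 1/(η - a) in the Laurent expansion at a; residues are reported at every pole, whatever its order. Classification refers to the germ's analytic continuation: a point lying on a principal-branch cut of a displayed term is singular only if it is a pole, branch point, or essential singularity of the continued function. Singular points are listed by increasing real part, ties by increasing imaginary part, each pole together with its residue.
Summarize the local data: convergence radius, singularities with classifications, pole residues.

Radius of convergence at 0: 6.
At -6: a pole of order 2; residue 0.

Denominator factor (η + 6)^2: pole of order 2 at -6, modulus 6.
The radius of convergence is the smallest modulus among the singular points: 6.
At the order-2 pole -6 set g(η) = (η - (-6))^2*f(η) = -7.
Order-2 pole: residue = g'(a); g'(-6) = 0, so the residue is 0.


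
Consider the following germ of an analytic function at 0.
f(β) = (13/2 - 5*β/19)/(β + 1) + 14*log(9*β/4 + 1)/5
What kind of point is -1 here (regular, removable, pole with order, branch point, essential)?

The denominator factor β + 1 vanishes at -1 and appears to the power 1; the numerator there equals 257/38, nonzero, and no other factor vanishes.
The branch terms are analytic at this point.
Hence a pole whose order is the multiplicity, 1.

The point is a pole of order 1.


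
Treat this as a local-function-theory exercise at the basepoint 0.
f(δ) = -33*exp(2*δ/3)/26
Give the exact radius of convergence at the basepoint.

The factor exp(2*δ/3) is entire and contributes no finite singular point.
The polynomial part has no poles.
No finite singular points: the Taylor series at 0 converges everywhere.

The radius of convergence is infinite.


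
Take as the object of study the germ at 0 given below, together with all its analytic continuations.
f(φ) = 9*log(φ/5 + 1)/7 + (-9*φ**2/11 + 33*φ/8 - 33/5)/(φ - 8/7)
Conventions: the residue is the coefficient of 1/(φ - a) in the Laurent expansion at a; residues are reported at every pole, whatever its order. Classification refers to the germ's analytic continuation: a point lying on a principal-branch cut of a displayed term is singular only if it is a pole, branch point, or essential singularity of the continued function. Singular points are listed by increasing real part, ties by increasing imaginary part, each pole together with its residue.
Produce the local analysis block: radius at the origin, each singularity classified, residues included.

Denominator factor (φ - 8/7): pole of order 1 at 8/7, modulus 8/7.
Branch term (9/7)*log(1 - φ/(-5)): its argument vanishes at φ = -5, a logarithmic branch point, modulus 5.
The radius of convergence is the smallest modulus among the singular points: 8/7.
The branch term is analytic at 8/7 and contributes nothing to the residue; only the rational part matters.
At the order-1 pole 8/7 set g(φ) = (φ - (8/7))*(rational part) = -9*φ**2/11 + 33*φ/8 - 33/5.
Simple pole: residue = g(a) at a = 8/7, which is -7962/2695.
List the singular points by increasing real part (a conjugate pair: the negative imaginary part first).

Radius of convergence at 0: 8/7.
At -5: a logarithmic branch point.
At 8/7: a pole of order 1; residue -7962/2695.


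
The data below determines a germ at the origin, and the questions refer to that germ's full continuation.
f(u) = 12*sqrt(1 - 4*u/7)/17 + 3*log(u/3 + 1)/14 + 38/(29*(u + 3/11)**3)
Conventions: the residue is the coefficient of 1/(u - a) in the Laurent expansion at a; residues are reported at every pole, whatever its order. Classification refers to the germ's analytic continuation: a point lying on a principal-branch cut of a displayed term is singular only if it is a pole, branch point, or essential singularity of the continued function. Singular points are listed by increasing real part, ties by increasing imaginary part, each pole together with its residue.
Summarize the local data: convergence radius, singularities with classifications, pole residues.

Radius of convergence at 0: 3/11.
At -3: a logarithmic branch point.
At -3/11: a pole of order 3; residue 0.
At 7/4: an algebraic (square-root) branch point.

Denominator factor (u + 3/11)^3: pole of order 3 at -3/11, modulus 3/11.
Branch term (3/14)*log(1 - u/(-3)): its argument vanishes at u = -3, a logarithmic branch point, modulus 3.
Branch term (12/17)*sqrt(1 - u/(7/4)): its argument vanishes at u = 7/4, a square-root branch point, modulus 7/4.
The radius of convergence is the smallest modulus among the singular points: 3/11.
The branch terms are analytic at -3/11 and contribute nothing to the residue; only the rational part matters.
At the order-3 pole -3/11 set g(u) = (u - (-3/11))^3*(rational part) = 38/29.
Order-3 pole: residue = g''(a)/2; g''(-3/11) = 0, so the residue is 0.
List the singular points by increasing real part (a conjugate pair: the negative imaginary part first).


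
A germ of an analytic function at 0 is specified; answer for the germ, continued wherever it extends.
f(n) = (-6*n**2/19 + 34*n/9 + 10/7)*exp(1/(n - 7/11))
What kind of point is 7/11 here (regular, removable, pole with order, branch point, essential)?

The point is an essential singularity.

The exponent 1/(n - (7/11)) has a pole at 7/11, so exp(1/(n - (7/11))) takes every nonzero value near it: an essential singularity (not a pole of any order).


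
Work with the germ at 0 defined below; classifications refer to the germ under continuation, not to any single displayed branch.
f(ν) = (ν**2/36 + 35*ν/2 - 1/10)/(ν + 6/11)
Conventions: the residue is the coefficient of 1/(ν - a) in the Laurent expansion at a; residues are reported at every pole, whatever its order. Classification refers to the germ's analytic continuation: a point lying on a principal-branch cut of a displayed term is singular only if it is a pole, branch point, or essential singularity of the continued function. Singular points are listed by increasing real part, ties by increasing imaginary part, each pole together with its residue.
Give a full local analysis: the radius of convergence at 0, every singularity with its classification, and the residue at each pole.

Denominator factor (ν + 6/11): pole of order 1 at -6/11, modulus 6/11.
The radius of convergence is the smallest modulus among the singular points: 6/11.
At the order-1 pole -6/11 set g(ν) = (ν - (-6/11))*f(ν) = ν**2/36 + 35*ν/2 - 1/10.
Simple pole: residue = g(a) at a = -6/11, which is -11661/1210.

Radius of convergence at 0: 6/11.
At -6/11: a pole of order 1; residue -11661/1210.


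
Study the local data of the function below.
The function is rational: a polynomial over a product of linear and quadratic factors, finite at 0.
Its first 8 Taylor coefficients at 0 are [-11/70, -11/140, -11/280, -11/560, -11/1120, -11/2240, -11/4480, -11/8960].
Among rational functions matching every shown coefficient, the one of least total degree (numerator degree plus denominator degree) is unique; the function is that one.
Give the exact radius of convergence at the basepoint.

The radius of convergence is 2.

No rational of total degree below 1 reproduces all 8 coefficients; solving the [0/1] Pade equations on them gives f(y) = 11/(35*(y - 2)), whose expansion matches every shown term.
Denominator factor (y - 2): pole of order 1 at 2, modulus 2.
The radius of convergence is the smallest modulus among the singular points: 2.


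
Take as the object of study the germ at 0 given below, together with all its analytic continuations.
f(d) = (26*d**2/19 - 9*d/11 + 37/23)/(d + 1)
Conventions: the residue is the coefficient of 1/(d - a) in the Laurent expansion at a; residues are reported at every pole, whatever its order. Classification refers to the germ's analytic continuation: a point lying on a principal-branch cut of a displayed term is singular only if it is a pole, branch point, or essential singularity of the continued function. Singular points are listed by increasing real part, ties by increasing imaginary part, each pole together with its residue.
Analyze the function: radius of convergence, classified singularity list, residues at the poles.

Denominator factor (d + 1): pole of order 1 at -1, modulus 1.
The radius of convergence is the smallest modulus among the singular points: 1.
At the order-1 pole -1 set g(d) = (d - (-1))*f(d) = 26*d**2/19 - 9*d/11 + 37/23.
Simple pole: residue = g(a) at a = -1, which is 18244/4807.

Radius of convergence at 0: 1.
At -1: a pole of order 1; residue 18244/4807.


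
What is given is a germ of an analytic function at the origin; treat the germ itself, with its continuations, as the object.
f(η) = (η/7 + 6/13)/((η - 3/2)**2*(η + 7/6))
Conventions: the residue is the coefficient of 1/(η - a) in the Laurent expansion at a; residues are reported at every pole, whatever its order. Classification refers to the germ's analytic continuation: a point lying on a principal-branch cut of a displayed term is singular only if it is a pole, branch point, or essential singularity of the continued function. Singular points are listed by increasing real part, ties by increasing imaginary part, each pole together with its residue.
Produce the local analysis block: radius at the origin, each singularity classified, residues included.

Denominator factor (η - 3/2)^2: pole of order 2 at 3/2, modulus 3/2.
Denominator factor (η + 7/6): pole of order 1 at -7/6, modulus 7/6.
The radius of convergence is the smallest modulus among the singular points: 7/6.
At the order-1 pole -7/6 set g(η) = (η - (-7/6))*f(η) = (η/7 + 6/13)/(η - 3/2)**2.
Simple pole: residue = g(a) at a = -7/6, which is 69/1664.
At the order-2 pole 3/2 set g(η) = (η - (3/2))^2*f(η) = (η/7 + 6/13)/(η + 7/6).
Order-2 pole: residue = g'(a); g'(3/2) = -69/1664, so the residue is -69/1664.
List the singular points by increasing real part (a conjugate pair: the negative imaginary part first).

Radius of convergence at 0: 7/6.
At -7/6: a pole of order 1; residue 69/1664.
At 3/2: a pole of order 2; residue -69/1664.


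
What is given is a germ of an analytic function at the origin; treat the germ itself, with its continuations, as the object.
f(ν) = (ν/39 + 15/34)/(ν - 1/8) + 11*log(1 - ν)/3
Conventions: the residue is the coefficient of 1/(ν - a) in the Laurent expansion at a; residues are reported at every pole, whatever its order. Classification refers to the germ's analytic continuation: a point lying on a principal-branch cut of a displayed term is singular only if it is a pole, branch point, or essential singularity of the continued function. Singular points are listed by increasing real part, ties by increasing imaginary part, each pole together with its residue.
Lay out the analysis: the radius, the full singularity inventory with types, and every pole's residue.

Denominator factor (ν - 1/8): pole of order 1 at 1/8, modulus 1/8.
Branch term (11/3)*log(1 - ν/(1)): its argument vanishes at ν = 1, a logarithmic branch point, modulus 1.
The radius of convergence is the smallest modulus among the singular points: 1/8.
The branch term is analytic at 1/8 and contributes nothing to the residue; only the rational part matters.
At the order-1 pole 1/8 set g(ν) = (ν - (1/8))*(rational part) = ν/39 + 15/34.
Simple pole: residue = g(a) at a = 1/8, which is 2357/5304.
List the singular points by increasing real part (a conjugate pair: the negative imaginary part first).

Radius of convergence at 0: 1/8.
At 1/8: a pole of order 1; residue 2357/5304.
At 1: a logarithmic branch point.


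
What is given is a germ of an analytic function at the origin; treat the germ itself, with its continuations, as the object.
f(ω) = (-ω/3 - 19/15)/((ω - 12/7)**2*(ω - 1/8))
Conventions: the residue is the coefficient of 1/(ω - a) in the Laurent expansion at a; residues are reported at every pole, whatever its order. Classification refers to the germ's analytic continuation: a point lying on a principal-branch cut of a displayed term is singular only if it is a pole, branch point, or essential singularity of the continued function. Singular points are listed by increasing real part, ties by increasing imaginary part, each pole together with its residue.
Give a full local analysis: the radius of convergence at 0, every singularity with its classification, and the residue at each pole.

Radius of convergence at 0: 1/8.
At 1/8: a pole of order 1; residue -61544/118815.
At 12/7: a pole of order 2; residue 61544/118815.

Denominator factor (ω - 12/7)^2: pole of order 2 at 12/7, modulus 12/7.
Denominator factor (ω - 1/8): pole of order 1 at 1/8, modulus 1/8.
The radius of convergence is the smallest modulus among the singular points: 1/8.
At the order-1 pole 1/8 set g(ω) = (ω - (1/8))*f(ω) = (-ω/3 - 19/15)/(ω - 12/7)**2.
Simple pole: residue = g(a) at a = 1/8, which is -61544/118815.
At the order-2 pole 12/7 set g(ω) = (ω - (12/7))^2*f(ω) = (-ω/3 - 19/15)/(ω - 1/8).
Order-2 pole: residue = g'(a); g'(12/7) = 61544/118815, so the residue is 61544/118815.
List the singular points by increasing real part (a conjugate pair: the negative imaginary part first).


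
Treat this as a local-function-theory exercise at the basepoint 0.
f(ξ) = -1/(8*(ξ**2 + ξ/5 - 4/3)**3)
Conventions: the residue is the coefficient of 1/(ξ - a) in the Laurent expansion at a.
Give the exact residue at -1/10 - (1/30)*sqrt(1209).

The factor ξ**2 + ξ/5 - 4/3 splits as (ξ - a)(ξ - a') with a = -1/10 - (1/30)*sqrt(1209), a' = -1/10 + (1/30)*sqrt(1209). At the order-3 pole a set g(ξ) = (ξ - a)^3*f(ξ) = [-1/8] / (ξ - a')^3.
Order-3 pole: residue = g''(a)/2; g''(-1/10 - (1/30)*sqrt(1209)) = (84375/130901654)*sqrt(1209), so the residue is (84375/261803308)*sqrt(1209).

The residue is (84375/261803308)*sqrt(1209).
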